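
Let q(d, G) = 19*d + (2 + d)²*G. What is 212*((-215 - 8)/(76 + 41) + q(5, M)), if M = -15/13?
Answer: 69748/9 ≈ 7749.8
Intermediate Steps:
M = -15/13 (M = -15*1/13 = -15/13 ≈ -1.1538)
q(d, G) = 19*d + G*(2 + d)²
212*((-215 - 8)/(76 + 41) + q(5, M)) = 212*((-215 - 8)/(76 + 41) + (19*5 - 15*(2 + 5)²/13)) = 212*(-223/117 + (95 - 15/13*7²)) = 212*(-223*1/117 + (95 - 15/13*49)) = 212*(-223/117 + (95 - 735/13)) = 212*(-223/117 + 500/13) = 212*(329/9) = 69748/9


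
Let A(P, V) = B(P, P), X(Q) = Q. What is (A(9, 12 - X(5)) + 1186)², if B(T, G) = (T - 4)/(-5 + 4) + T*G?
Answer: 1592644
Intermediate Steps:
B(T, G) = 4 - T + G*T (B(T, G) = (-4 + T)/(-1) + G*T = (-4 + T)*(-1) + G*T = (4 - T) + G*T = 4 - T + G*T)
A(P, V) = 4 + P² - P (A(P, V) = 4 - P + P*P = 4 - P + P² = 4 + P² - P)
(A(9, 12 - X(5)) + 1186)² = ((4 + 9² - 1*9) + 1186)² = ((4 + 81 - 9) + 1186)² = (76 + 1186)² = 1262² = 1592644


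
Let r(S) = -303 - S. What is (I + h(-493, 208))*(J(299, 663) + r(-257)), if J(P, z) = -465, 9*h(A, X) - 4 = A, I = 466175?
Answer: -714562982/3 ≈ -2.3819e+8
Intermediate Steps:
h(A, X) = 4/9 + A/9
(I + h(-493, 208))*(J(299, 663) + r(-257)) = (466175 + (4/9 + (⅑)*(-493)))*(-465 + (-303 - 1*(-257))) = (466175 + (4/9 - 493/9))*(-465 + (-303 + 257)) = (466175 - 163/3)*(-465 - 46) = (1398362/3)*(-511) = -714562982/3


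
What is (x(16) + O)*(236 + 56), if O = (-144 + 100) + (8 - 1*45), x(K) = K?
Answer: -18980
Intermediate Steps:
O = -81 (O = -44 + (8 - 45) = -44 - 37 = -81)
(x(16) + O)*(236 + 56) = (16 - 81)*(236 + 56) = -65*292 = -18980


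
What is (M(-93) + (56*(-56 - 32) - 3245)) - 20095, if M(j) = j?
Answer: -28361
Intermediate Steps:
(M(-93) + (56*(-56 - 32) - 3245)) - 20095 = (-93 + (56*(-56 - 32) - 3245)) - 20095 = (-93 + (56*(-88) - 3245)) - 20095 = (-93 + (-4928 - 3245)) - 20095 = (-93 - 8173) - 20095 = -8266 - 20095 = -28361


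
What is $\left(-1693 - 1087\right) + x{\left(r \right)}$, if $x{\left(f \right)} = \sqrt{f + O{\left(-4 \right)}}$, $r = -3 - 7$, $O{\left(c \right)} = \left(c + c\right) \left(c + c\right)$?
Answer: $-2780 + 3 \sqrt{6} \approx -2772.7$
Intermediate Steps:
$O{\left(c \right)} = 4 c^{2}$ ($O{\left(c \right)} = 2 c 2 c = 4 c^{2}$)
$r = -10$
$x{\left(f \right)} = \sqrt{64 + f}$ ($x{\left(f \right)} = \sqrt{f + 4 \left(-4\right)^{2}} = \sqrt{f + 4 \cdot 16} = \sqrt{f + 64} = \sqrt{64 + f}$)
$\left(-1693 - 1087\right) + x{\left(r \right)} = \left(-1693 - 1087\right) + \sqrt{64 - 10} = \left(-1693 - 1087\right) + \sqrt{54} = -2780 + 3 \sqrt{6}$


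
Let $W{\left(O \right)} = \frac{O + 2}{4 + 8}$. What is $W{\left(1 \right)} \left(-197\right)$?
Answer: $- \frac{197}{4} \approx -49.25$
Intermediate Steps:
$W{\left(O \right)} = \frac{1}{6} + \frac{O}{12}$ ($W{\left(O \right)} = \frac{2 + O}{12} = \left(2 + O\right) \frac{1}{12} = \frac{1}{6} + \frac{O}{12}$)
$W{\left(1 \right)} \left(-197\right) = \left(\frac{1}{6} + \frac{1}{12} \cdot 1\right) \left(-197\right) = \left(\frac{1}{6} + \frac{1}{12}\right) \left(-197\right) = \frac{1}{4} \left(-197\right) = - \frac{197}{4}$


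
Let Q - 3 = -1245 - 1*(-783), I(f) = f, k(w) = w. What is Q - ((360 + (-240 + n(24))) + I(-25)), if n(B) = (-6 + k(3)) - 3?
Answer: -548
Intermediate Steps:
n(B) = -6 (n(B) = (-6 + 3) - 3 = -3 - 3 = -6)
Q = -459 (Q = 3 + (-1245 - 1*(-783)) = 3 + (-1245 + 783) = 3 - 462 = -459)
Q - ((360 + (-240 + n(24))) + I(-25)) = -459 - ((360 + (-240 - 6)) - 25) = -459 - ((360 - 246) - 25) = -459 - (114 - 25) = -459 - 1*89 = -459 - 89 = -548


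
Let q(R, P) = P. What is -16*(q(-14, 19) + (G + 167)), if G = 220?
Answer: -6496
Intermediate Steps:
-16*(q(-14, 19) + (G + 167)) = -16*(19 + (220 + 167)) = -16*(19 + 387) = -16*406 = -6496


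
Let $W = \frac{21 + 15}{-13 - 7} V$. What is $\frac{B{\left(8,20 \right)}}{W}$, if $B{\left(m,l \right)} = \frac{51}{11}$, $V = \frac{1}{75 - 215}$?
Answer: $\frac{11900}{33} \approx 360.61$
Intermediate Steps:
$V = - \frac{1}{140}$ ($V = \frac{1}{-140} = - \frac{1}{140} \approx -0.0071429$)
$B{\left(m,l \right)} = \frac{51}{11}$ ($B{\left(m,l \right)} = 51 \cdot \frac{1}{11} = \frac{51}{11}$)
$W = \frac{9}{700}$ ($W = \frac{21 + 15}{-13 - 7} \left(- \frac{1}{140}\right) = \frac{36}{-20} \left(- \frac{1}{140}\right) = 36 \left(- \frac{1}{20}\right) \left(- \frac{1}{140}\right) = \left(- \frac{9}{5}\right) \left(- \frac{1}{140}\right) = \frac{9}{700} \approx 0.012857$)
$\frac{B{\left(8,20 \right)}}{W} = \frac{51}{11 \cdot \frac{9}{700}} = \frac{51}{11} \cdot \frac{700}{9} = \frac{11900}{33}$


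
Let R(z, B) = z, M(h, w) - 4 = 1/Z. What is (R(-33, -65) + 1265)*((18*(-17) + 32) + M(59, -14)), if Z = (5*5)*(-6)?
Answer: -24948616/75 ≈ -3.3265e+5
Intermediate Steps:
Z = -150 (Z = 25*(-6) = -150)
M(h, w) = 599/150 (M(h, w) = 4 + 1/(-150) = 4 - 1/150 = 599/150)
(R(-33, -65) + 1265)*((18*(-17) + 32) + M(59, -14)) = (-33 + 1265)*((18*(-17) + 32) + 599/150) = 1232*((-306 + 32) + 599/150) = 1232*(-274 + 599/150) = 1232*(-40501/150) = -24948616/75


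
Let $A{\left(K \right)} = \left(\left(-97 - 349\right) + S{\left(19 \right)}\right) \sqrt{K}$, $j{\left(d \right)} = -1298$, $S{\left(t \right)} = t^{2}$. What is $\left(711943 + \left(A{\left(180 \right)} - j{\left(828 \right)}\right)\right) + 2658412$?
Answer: $3371653 - 510 \sqrt{5} \approx 3.3705 \cdot 10^{6}$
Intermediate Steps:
$A{\left(K \right)} = - 85 \sqrt{K}$ ($A{\left(K \right)} = \left(\left(-97 - 349\right) + 19^{2}\right) \sqrt{K} = \left(-446 + 361\right) \sqrt{K} = - 85 \sqrt{K}$)
$\left(711943 + \left(A{\left(180 \right)} - j{\left(828 \right)}\right)\right) + 2658412 = \left(711943 - \left(-1298 + 85 \sqrt{180}\right)\right) + 2658412 = \left(711943 + \left(- 85 \cdot 6 \sqrt{5} + 1298\right)\right) + 2658412 = \left(711943 + \left(- 510 \sqrt{5} + 1298\right)\right) + 2658412 = \left(711943 + \left(1298 - 510 \sqrt{5}\right)\right) + 2658412 = \left(713241 - 510 \sqrt{5}\right) + 2658412 = 3371653 - 510 \sqrt{5}$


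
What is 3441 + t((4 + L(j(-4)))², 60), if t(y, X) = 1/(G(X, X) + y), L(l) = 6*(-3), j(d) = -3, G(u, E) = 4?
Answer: 688201/200 ≈ 3441.0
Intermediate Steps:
L(l) = -18
t(y, X) = 1/(4 + y)
3441 + t((4 + L(j(-4)))², 60) = 3441 + 1/(4 + (4 - 18)²) = 3441 + 1/(4 + (-14)²) = 3441 + 1/(4 + 196) = 3441 + 1/200 = 688201/200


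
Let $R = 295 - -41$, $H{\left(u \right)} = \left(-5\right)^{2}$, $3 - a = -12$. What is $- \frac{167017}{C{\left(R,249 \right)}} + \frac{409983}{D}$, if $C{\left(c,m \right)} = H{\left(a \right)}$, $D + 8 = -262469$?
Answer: $- \frac{43848370684}{6561925} \approx -6682.2$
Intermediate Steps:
$D = -262477$ ($D = -8 - 262469 = -262477$)
$a = 15$ ($a = 3 - -12 = 3 + 12 = 15$)
$H{\left(u \right)} = 25$
$R = 336$ ($R = 295 + 41 = 336$)
$C{\left(c,m \right)} = 25$
$- \frac{167017}{C{\left(R,249 \right)}} + \frac{409983}{D} = - \frac{167017}{25} + \frac{409983}{-262477} = \left(-167017\right) \frac{1}{25} + 409983 \left(- \frac{1}{262477}\right) = - \frac{167017}{25} - \frac{409983}{262477} = - \frac{43848370684}{6561925}$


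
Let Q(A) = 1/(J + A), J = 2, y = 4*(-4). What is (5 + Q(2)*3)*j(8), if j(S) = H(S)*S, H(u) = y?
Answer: -736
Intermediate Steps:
y = -16
H(u) = -16
Q(A) = 1/(2 + A)
j(S) = -16*S
(5 + Q(2)*3)*j(8) = (5 + 3/(2 + 2))*(-16*8) = (5 + 3/4)*(-128) = (5 + (¼)*3)*(-128) = (5 + ¾)*(-128) = (23/4)*(-128) = -736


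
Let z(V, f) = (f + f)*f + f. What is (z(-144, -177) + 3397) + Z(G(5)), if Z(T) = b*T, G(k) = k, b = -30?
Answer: 65728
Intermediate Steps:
Z(T) = -30*T
z(V, f) = f + 2*f² (z(V, f) = (2*f)*f + f = 2*f² + f = f + 2*f²)
(z(-144, -177) + 3397) + Z(G(5)) = (-177*(1 + 2*(-177)) + 3397) - 30*5 = (-177*(1 - 354) + 3397) - 150 = (-177*(-353) + 3397) - 150 = (62481 + 3397) - 150 = 65878 - 150 = 65728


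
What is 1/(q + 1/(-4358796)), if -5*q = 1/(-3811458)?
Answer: -4614824412380/816583 ≈ -5.6514e+6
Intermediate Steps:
q = 1/19057290 (q = -1/5/(-3811458) = -1/5*(-1/3811458) = 1/19057290 ≈ 5.2473e-8)
1/(q + 1/(-4358796)) = 1/(1/19057290 + 1/(-4358796)) = 1/(1/19057290 - 1/4358796) = 1/(-816583/4614824412380) = -4614824412380/816583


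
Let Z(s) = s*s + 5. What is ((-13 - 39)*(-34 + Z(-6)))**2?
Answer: 132496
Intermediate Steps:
Z(s) = 5 + s**2 (Z(s) = s**2 + 5 = 5 + s**2)
((-13 - 39)*(-34 + Z(-6)))**2 = ((-13 - 39)*(-34 + (5 + (-6)**2)))**2 = (-52*(-34 + (5 + 36)))**2 = (-52*(-34 + 41))**2 = (-52*7)**2 = (-364)**2 = 132496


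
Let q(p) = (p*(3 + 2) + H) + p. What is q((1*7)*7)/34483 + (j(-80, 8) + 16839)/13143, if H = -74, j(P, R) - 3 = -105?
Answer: 193344477/151070023 ≈ 1.2798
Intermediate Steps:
j(P, R) = -102 (j(P, R) = 3 - 105 = -102)
q(p) = -74 + 6*p (q(p) = (p*(3 + 2) - 74) + p = (p*5 - 74) + p = (5*p - 74) + p = (-74 + 5*p) + p = -74 + 6*p)
q((1*7)*7)/34483 + (j(-80, 8) + 16839)/13143 = (-74 + 6*((1*7)*7))/34483 + (-102 + 16839)/13143 = (-74 + 6*(7*7))*(1/34483) + 16737*(1/13143) = (-74 + 6*49)*(1/34483) + 5579/4381 = (-74 + 294)*(1/34483) + 5579/4381 = 220*(1/34483) + 5579/4381 = 220/34483 + 5579/4381 = 193344477/151070023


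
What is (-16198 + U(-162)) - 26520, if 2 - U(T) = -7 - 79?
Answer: -42630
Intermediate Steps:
U(T) = 88 (U(T) = 2 - (-7 - 79) = 2 - 1*(-86) = 2 + 86 = 88)
(-16198 + U(-162)) - 26520 = (-16198 + 88) - 26520 = -16110 - 26520 = -42630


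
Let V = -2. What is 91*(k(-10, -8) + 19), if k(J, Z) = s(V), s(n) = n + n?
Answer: 1365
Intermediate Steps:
s(n) = 2*n
k(J, Z) = -4 (k(J, Z) = 2*(-2) = -4)
91*(k(-10, -8) + 19) = 91*(-4 + 19) = 91*15 = 1365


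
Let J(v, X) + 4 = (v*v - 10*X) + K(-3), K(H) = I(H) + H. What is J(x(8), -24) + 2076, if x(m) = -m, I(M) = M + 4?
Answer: 2374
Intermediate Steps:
I(M) = 4 + M
K(H) = 4 + 2*H (K(H) = (4 + H) + H = 4 + 2*H)
J(v, X) = -6 + v² - 10*X (J(v, X) = -4 + ((v*v - 10*X) + (4 + 2*(-3))) = -4 + ((v² - 10*X) + (4 - 6)) = -4 + ((v² - 10*X) - 2) = -4 + (-2 + v² - 10*X) = -6 + v² - 10*X)
J(x(8), -24) + 2076 = (-6 + (-1*8)² - 10*(-24)) + 2076 = (-6 + (-8)² + 240) + 2076 = (-6 + 64 + 240) + 2076 = 298 + 2076 = 2374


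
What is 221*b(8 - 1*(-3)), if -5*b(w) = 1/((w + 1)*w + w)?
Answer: -17/55 ≈ -0.30909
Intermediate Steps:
b(w) = -1/(5*(w + w*(1 + w))) (b(w) = -1/(5*((w + 1)*w + w)) = -1/(5*((1 + w)*w + w)) = -1/(5*(w*(1 + w) + w)) = -1/(5*(w + w*(1 + w))))
221*b(8 - 1*(-3)) = 221*(-1/(5*(8 - 1*(-3))*(2 + (8 - 1*(-3))))) = 221*(-1/(5*(8 + 3)*(2 + (8 + 3)))) = 221*(-1/5/(11*(2 + 11))) = 221*(-1/5*1/11/13) = 221*(-1/5*1/11*1/13) = 221*(-1/715) = -17/55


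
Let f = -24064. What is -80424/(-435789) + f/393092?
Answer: 586866792/4758476933 ≈ 0.12333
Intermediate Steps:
-80424/(-435789) + f/393092 = -80424/(-435789) - 24064/393092 = -80424*(-1/435789) - 24064*1/393092 = 8936/48421 - 6016/98273 = 586866792/4758476933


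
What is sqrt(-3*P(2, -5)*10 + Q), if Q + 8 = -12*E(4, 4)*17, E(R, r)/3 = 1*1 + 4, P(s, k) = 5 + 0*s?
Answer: I*sqrt(3218) ≈ 56.727*I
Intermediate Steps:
P(s, k) = 5 (P(s, k) = 5 + 0 = 5)
E(R, r) = 15 (E(R, r) = 3*(1*1 + 4) = 3*(1 + 4) = 3*5 = 15)
Q = -3068 (Q = -8 - 12*15*17 = -8 - 180*17 = -8 - 3060 = -3068)
sqrt(-3*P(2, -5)*10 + Q) = sqrt(-3*5*10 - 3068) = sqrt(-15*10 - 3068) = sqrt(-150 - 3068) = sqrt(-3218) = I*sqrt(3218)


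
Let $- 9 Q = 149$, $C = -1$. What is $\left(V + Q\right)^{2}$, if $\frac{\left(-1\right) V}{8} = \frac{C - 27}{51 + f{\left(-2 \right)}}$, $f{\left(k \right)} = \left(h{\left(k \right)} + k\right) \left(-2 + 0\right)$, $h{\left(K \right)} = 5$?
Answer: $\frac{271441}{2025} \approx 134.04$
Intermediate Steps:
$Q = - \frac{149}{9}$ ($Q = \left(- \frac{1}{9}\right) 149 = - \frac{149}{9} \approx -16.556$)
$f{\left(k \right)} = -10 - 2 k$ ($f{\left(k \right)} = \left(5 + k\right) \left(-2 + 0\right) = \left(5 + k\right) \left(-2\right) = -10 - 2 k$)
$V = \frac{224}{45}$ ($V = - 8 \frac{-1 - 27}{51 - 6} = - 8 \left(- \frac{28}{51 + \left(-10 + 4\right)}\right) = - 8 \left(- \frac{28}{51 - 6}\right) = - 8 \left(- \frac{28}{45}\right) = - 8 \left(\left(-28\right) \frac{1}{45}\right) = \left(-8\right) \left(- \frac{28}{45}\right) = \frac{224}{45} \approx 4.9778$)
$\left(V + Q\right)^{2} = \left(\frac{224}{45} - \frac{149}{9}\right)^{2} = \left(- \frac{521}{45}\right)^{2} = \frac{271441}{2025}$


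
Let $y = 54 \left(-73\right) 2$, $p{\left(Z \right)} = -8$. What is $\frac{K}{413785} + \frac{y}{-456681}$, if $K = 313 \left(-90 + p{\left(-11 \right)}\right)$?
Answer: $- \frac{3581984018}{62989249195} \approx -0.056867$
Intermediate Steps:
$K = -30674$ ($K = 313 \left(-90 - 8\right) = 313 \left(-98\right) = -30674$)
$y = -7884$ ($y = \left(-3942\right) 2 = -7884$)
$\frac{K}{413785} + \frac{y}{-456681} = - \frac{30674}{413785} - \frac{7884}{-456681} = \left(-30674\right) \frac{1}{413785} - - \frac{2628}{152227} = - \frac{30674}{413785} + \frac{2628}{152227} = - \frac{3581984018}{62989249195}$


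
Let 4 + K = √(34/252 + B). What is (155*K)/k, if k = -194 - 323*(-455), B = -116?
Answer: -620/146771 + 155*I*√204386/6164382 ≈ -0.0042243 + 0.011368*I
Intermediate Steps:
k = 146771 (k = -194 + 146965 = 146771)
K = -4 + I*√204386/42 (K = -4 + √(34/252 - 116) = -4 + √(34*(1/252) - 116) = -4 + √(17/126 - 116) = -4 + √(-14599/126) = -4 + I*√204386/42 ≈ -4.0 + 10.764*I)
(155*K)/k = (155*(-4 + I*√204386/42))/146771 = (-620 + 155*I*√204386/42)*(1/146771) = -620/146771 + 155*I*√204386/6164382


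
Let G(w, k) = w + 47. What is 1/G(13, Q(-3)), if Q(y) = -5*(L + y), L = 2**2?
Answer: 1/60 ≈ 0.016667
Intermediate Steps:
L = 4
Q(y) = -20 - 5*y (Q(y) = -5*(4 + y) = -20 - 5*y)
G(w, k) = 47 + w
1/G(13, Q(-3)) = 1/(47 + 13) = 1/60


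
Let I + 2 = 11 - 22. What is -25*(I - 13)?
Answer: 650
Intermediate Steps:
I = -13 (I = -2 + (11 - 22) = -2 - 11 = -13)
-25*(I - 13) = -25*(-13 - 13) = -25*(-26) = 650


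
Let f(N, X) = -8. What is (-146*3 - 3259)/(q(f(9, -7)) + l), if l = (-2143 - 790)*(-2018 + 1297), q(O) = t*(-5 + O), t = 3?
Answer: -3697/2114654 ≈ -0.0017483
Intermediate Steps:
q(O) = -15 + 3*O (q(O) = 3*(-5 + O) = -15 + 3*O)
l = 2114693 (l = -2933*(-721) = 2114693)
(-146*3 - 3259)/(q(f(9, -7)) + l) = (-146*3 - 3259)/((-15 + 3*(-8)) + 2114693) = (-438 - 3259)/((-15 - 24) + 2114693) = -3697/(-39 + 2114693) = -3697/2114654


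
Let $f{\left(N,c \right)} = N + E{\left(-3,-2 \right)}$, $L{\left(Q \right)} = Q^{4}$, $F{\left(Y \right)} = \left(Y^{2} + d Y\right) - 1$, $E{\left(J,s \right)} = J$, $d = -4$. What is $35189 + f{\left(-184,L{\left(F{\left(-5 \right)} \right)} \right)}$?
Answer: $35002$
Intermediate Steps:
$F{\left(Y \right)} = -1 + Y^{2} - 4 Y$ ($F{\left(Y \right)} = \left(Y^{2} - 4 Y\right) - 1 = -1 + Y^{2} - 4 Y$)
$f{\left(N,c \right)} = -3 + N$ ($f{\left(N,c \right)} = N - 3 = -3 + N$)
$35189 + f{\left(-184,L{\left(F{\left(-5 \right)} \right)} \right)} = 35189 - 187 = 35002$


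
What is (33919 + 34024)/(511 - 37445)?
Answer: -67943/36934 ≈ -1.8396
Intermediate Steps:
(33919 + 34024)/(511 - 37445) = 67943/(-36934) = 67943*(-1/36934) = -67943/36934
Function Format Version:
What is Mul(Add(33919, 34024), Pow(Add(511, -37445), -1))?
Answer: Rational(-67943, 36934) ≈ -1.8396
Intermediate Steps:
Mul(Add(33919, 34024), Pow(Add(511, -37445), -1)) = Mul(67943, Pow(-36934, -1)) = Mul(67943, Rational(-1, 36934)) = Rational(-67943, 36934)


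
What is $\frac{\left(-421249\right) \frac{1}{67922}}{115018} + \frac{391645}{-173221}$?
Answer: $- \frac{3059702637133449}{1353246206931716} \approx -2.261$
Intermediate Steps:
$\frac{\left(-421249\right) \frac{1}{67922}}{115018} + \frac{391645}{-173221} = \left(-421249\right) \frac{1}{67922} \cdot \frac{1}{115018} + 391645 \left(- \frac{1}{173221}\right) = \left(- \frac{421249}{67922}\right) \frac{1}{115018} - \frac{391645}{173221} = - \frac{421249}{7812252596} - \frac{391645}{173221} = - \frac{3059702637133449}{1353246206931716}$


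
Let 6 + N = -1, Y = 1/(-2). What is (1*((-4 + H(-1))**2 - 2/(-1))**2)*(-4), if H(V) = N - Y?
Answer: -201601/4 ≈ -50400.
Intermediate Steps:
Y = -1/2 (Y = 1*(-1/2) = -1/2 ≈ -0.50000)
N = -7 (N = -6 - 1 = -7)
H(V) = -13/2 (H(V) = -7 - 1*(-1/2) = -7 + 1/2 = -13/2)
(1*((-4 + H(-1))**2 - 2/(-1))**2)*(-4) = (1*((-4 - 13/2)**2 - 2/(-1))**2)*(-4) = (1*((-21/2)**2 - 2*(-1))**2)*(-4) = (1*(441/4 + 2)**2)*(-4) = (1*(449/4)**2)*(-4) = (1*(201601/16))*(-4) = (201601/16)*(-4) = -201601/4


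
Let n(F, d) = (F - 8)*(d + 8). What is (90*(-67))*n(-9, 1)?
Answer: 922590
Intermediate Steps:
n(F, d) = (-8 + F)*(8 + d)
(90*(-67))*n(-9, 1) = (90*(-67))*(-64 - 8*1 + 8*(-9) - 9*1) = -6030*(-64 - 8 - 72 - 9) = -6030*(-153) = 922590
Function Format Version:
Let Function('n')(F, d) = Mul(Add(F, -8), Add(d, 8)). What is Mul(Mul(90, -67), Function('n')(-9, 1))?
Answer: 922590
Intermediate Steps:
Function('n')(F, d) = Mul(Add(-8, F), Add(8, d))
Mul(Mul(90, -67), Function('n')(-9, 1)) = Mul(Mul(90, -67), Add(-64, Mul(-8, 1), Mul(8, -9), Mul(-9, 1))) = Mul(-6030, Add(-64, -8, -72, -9)) = Mul(-6030, -153) = 922590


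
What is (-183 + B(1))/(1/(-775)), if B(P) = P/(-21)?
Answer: 2979100/21 ≈ 1.4186e+5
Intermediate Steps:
B(P) = -P/21 (B(P) = P*(-1/21) = -P/21)
(-183 + B(1))/(1/(-775)) = (-183 - 1/21*1)/(1/(-775)) = (-183 - 1/21)/(-1/775) = -3844/21*(-775) = 2979100/21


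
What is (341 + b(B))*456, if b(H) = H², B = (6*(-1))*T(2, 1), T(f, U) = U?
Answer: 171912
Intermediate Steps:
B = -6 (B = (6*(-1))*1 = -6*1 = -6)
(341 + b(B))*456 = (341 + (-6)²)*456 = (341 + 36)*456 = 377*456 = 171912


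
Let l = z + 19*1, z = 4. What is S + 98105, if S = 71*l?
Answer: 99738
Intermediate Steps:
l = 23 (l = 4 + 19*1 = 4 + 19 = 23)
S = 1633 (S = 71*23 = 1633)
S + 98105 = 1633 + 98105 = 99738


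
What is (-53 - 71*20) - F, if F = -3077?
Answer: 1604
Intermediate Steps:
(-53 - 71*20) - F = (-53 - 71*20) - 1*(-3077) = (-53 - 1420) + 3077 = -1473 + 3077 = 1604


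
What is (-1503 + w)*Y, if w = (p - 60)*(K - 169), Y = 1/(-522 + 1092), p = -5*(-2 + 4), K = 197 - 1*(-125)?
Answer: -4071/190 ≈ -21.426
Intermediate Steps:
K = 322 (K = 197 + 125 = 322)
p = -10 (p = -5*2 = -10)
Y = 1/570 ≈ 0.0017544
w = -10710 (w = (-10 - 60)*(322 - 169) = -70*153 = -10710)
(-1503 + w)*Y = (-1503 - 10710)*(1/570) = -12213*1/570 = -4071/190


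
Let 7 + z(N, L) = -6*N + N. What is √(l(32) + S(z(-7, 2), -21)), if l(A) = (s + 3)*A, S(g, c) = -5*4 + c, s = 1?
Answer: √87 ≈ 9.3274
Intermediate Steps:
z(N, L) = -7 - 5*N (z(N, L) = -7 + (-6*N + N) = -7 - 5*N)
S(g, c) = -20 + c
l(A) = 4*A (l(A) = (1 + 3)*A = 4*A)
√(l(32) + S(z(-7, 2), -21)) = √(4*32 + (-20 - 21)) = √(128 - 41) = √87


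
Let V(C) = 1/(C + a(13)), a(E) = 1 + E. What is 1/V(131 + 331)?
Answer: 476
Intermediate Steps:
V(C) = 1/(14 + C) (V(C) = 1/(C + (1 + 13)) = 1/(C + 14) = 1/(14 + C))
1/V(131 + 331) = 1/(1/(14 + (131 + 331))) = 1/(1/(14 + 462)) = 1/(1/476) = 476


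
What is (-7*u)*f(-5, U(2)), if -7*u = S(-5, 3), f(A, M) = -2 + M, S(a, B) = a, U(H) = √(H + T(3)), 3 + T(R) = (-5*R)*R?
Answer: 10 - 5*I*√46 ≈ 10.0 - 33.912*I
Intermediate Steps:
T(R) = -3 - 5*R² (T(R) = -3 + (-5*R)*R = -3 - 5*R²)
U(H) = √(-48 + H) (U(H) = √(H + (-3 - 5*3²)) = √(H + (-3 - 5*9)) = √(H + (-3 - 45)) = √(H - 48) = √(-48 + H))
u = 5/7 (u = -⅐*(-5) = 5/7 ≈ 0.71429)
(-7*u)*f(-5, U(2)) = (-7*5/7)*(-2 + √(-48 + 2)) = -5*(-2 + √(-46)) = -5*(-2 + I*√46) = 10 - 5*I*√46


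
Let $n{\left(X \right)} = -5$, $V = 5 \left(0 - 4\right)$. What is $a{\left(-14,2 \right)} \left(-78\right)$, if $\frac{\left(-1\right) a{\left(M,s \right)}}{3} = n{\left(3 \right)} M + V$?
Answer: $11700$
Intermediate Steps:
$V = -20$ ($V = 5 \left(-4\right) = -20$)
$a{\left(M,s \right)} = 60 + 15 M$ ($a{\left(M,s \right)} = - 3 \left(- 5 M - 20\right) = - 3 \left(-20 - 5 M\right) = 60 + 15 M$)
$a{\left(-14,2 \right)} \left(-78\right) = \left(60 + 15 \left(-14\right)\right) \left(-78\right) = \left(60 - 210\right) \left(-78\right) = \left(-150\right) \left(-78\right) = 11700$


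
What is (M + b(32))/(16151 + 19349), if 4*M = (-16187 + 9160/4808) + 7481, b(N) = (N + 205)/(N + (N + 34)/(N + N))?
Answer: -5511105241/90206494000 ≈ -0.061094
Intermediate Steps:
b(N) = (205 + N)/(N + (34 + N)/(2*N)) (b(N) = (205 + N)/(N + (34 + N)/((2*N))) = (205 + N)/(N + (34 + N)*(1/(2*N))) = (205 + N)/(N + (34 + N)/(2*N)))
M = -5231161/2404 (M = ((-16187 + 9160/4808) + 7481)/4 = ((-16187 + 9160*(1/4808)) + 7481)/4 = ((-16187 + 1145/601) + 7481)/4 = (-9727242/601 + 7481)/4 = (¼)*(-5231161/601) = -5231161/2404 ≈ -2176.0)
(M + b(32))/(16151 + 19349) = (-5231161/2404 + 2*32*(205 + 32)/(34 + 32 + 2*32²))/(16151 + 19349) = (-5231161/2404 + 2*32*237/(34 + 32 + 2*1024))/35500 = (-5231161/2404 + 2*32*237/(34 + 32 + 2048))*(1/35500) = (-5231161/2404 + 2*32*237/2114)*(1/35500) = (-5231161/2404 + 2*32*(1/2114)*237)*(1/35500) = (-5231161/2404 + 7584/1057)*(1/35500) = -5511105241/2541028*1/35500 = -5511105241/90206494000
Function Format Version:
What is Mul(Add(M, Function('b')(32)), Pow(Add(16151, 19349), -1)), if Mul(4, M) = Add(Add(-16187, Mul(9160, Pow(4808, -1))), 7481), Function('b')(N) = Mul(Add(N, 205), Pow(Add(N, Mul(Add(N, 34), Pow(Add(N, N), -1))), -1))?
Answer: Rational(-5511105241, 90206494000) ≈ -0.061094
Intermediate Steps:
Function('b')(N) = Mul(Pow(Add(N, Mul(Rational(1, 2), Pow(N, -1), Add(34, N))), -1), Add(205, N)) (Function('b')(N) = Mul(Add(205, N), Pow(Add(N, Mul(Add(34, N), Pow(Mul(2, N), -1))), -1)) = Mul(Add(205, N), Pow(Add(N, Mul(Add(34, N), Mul(Rational(1, 2), Pow(N, -1)))), -1)) = Mul(Add(205, N), Pow(Add(N, Mul(Rational(1, 2), Pow(N, -1), Add(34, N))), -1)) = Mul(Pow(Add(N, Mul(Rational(1, 2), Pow(N, -1), Add(34, N))), -1), Add(205, N)))
M = Rational(-5231161, 2404) (M = Mul(Rational(1, 4), Add(Add(-16187, Mul(9160, Pow(4808, -1))), 7481)) = Mul(Rational(1, 4), Add(Add(-16187, Mul(9160, Rational(1, 4808))), 7481)) = Mul(Rational(1, 4), Add(Add(-16187, Rational(1145, 601)), 7481)) = Mul(Rational(1, 4), Add(Rational(-9727242, 601), 7481)) = Mul(Rational(1, 4), Rational(-5231161, 601)) = Rational(-5231161, 2404) ≈ -2176.0)
Mul(Add(M, Function('b')(32)), Pow(Add(16151, 19349), -1)) = Mul(Add(Rational(-5231161, 2404), Mul(2, 32, Pow(Add(34, 32, Mul(2, Pow(32, 2))), -1), Add(205, 32))), Pow(Add(16151, 19349), -1)) = Mul(Add(Rational(-5231161, 2404), Mul(2, 32, Pow(Add(34, 32, Mul(2, 1024)), -1), 237)), Pow(35500, -1)) = Mul(Add(Rational(-5231161, 2404), Mul(2, 32, Pow(Add(34, 32, 2048), -1), 237)), Rational(1, 35500)) = Mul(Add(Rational(-5231161, 2404), Mul(2, 32, Pow(2114, -1), 237)), Rational(1, 35500)) = Mul(Add(Rational(-5231161, 2404), Mul(2, 32, Rational(1, 2114), 237)), Rational(1, 35500)) = Mul(Add(Rational(-5231161, 2404), Rational(7584, 1057)), Rational(1, 35500)) = Mul(Rational(-5511105241, 2541028), Rational(1, 35500)) = Rational(-5511105241, 90206494000)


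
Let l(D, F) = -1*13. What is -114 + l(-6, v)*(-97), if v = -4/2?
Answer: 1147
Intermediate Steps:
v = -2 (v = -4*½ = -2)
l(D, F) = -13
-114 + l(-6, v)*(-97) = -114 - 13*(-97) = -114 + 1261 = 1147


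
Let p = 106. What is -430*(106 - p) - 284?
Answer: -284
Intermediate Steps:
-430*(106 - p) - 284 = -430*(106 - 1*106) - 284 = -430*(106 - 106) - 284 = -430*0 - 284 = 0 - 284 = -284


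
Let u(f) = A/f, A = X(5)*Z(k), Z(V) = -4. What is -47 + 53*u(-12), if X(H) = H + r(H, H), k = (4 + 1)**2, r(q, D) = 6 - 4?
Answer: 230/3 ≈ 76.667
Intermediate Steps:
r(q, D) = 2
k = 25 (k = 5**2 = 25)
X(H) = 2 + H (X(H) = H + 2 = 2 + H)
A = -28 (A = (2 + 5)*(-4) = 7*(-4) = -28)
u(f) = -28/f
-47 + 53*u(-12) = -47 + 53*(-28/(-12)) = -47 + 53*(-28*(-1/12)) = -47 + 53*(7/3) = -47 + 371/3 = 230/3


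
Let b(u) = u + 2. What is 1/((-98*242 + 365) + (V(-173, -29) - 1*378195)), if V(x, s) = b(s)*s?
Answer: -1/400763 ≈ -2.4952e-6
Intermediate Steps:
b(u) = 2 + u
V(x, s) = s*(2 + s) (V(x, s) = (2 + s)*s = s*(2 + s))
1/((-98*242 + 365) + (V(-173, -29) - 1*378195)) = 1/((-98*242 + 365) + (-29*(2 - 29) - 1*378195)) = 1/((-23716 + 365) + (-29*(-27) - 378195)) = 1/(-23351 + (783 - 378195)) = 1/(-23351 - 377412) = 1/(-400763) = -1/400763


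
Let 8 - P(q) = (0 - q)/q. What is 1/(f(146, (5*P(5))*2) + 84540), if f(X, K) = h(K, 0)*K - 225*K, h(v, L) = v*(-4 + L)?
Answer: 1/31890 ≈ 3.1358e-5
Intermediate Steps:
P(q) = 9 (P(q) = 8 - (0 - q)/q = 8 - (-q)/q = 8 - 1*(-1) = 8 + 1 = 9)
f(X, K) = -225*K - 4*K² (f(X, K) = (K*(-4 + 0))*K - 225*K = (K*(-4))*K - 225*K = (-4*K)*K - 225*K = -4*K² - 225*K = -225*K - 4*K²)
1/(f(146, (5*P(5))*2) + 84540) = 1/(((5*9)*2)*(-225 - 4*5*9*2) + 84540) = 1/((45*2)*(-225 - 180*2) + 84540) = 1/(90*(-225 - 4*90) + 84540) = 1/(90*(-225 - 360) + 84540) = 1/(90*(-585) + 84540) = 1/(-52650 + 84540) = 1/31890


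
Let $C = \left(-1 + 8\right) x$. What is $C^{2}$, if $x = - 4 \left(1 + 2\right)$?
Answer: $7056$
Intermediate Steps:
$x = -12$ ($x = \left(-4\right) 3 = -12$)
$C = -84$ ($C = \left(-1 + 8\right) \left(-12\right) = 7 \left(-12\right) = -84$)
$C^{2} = \left(-84\right)^{2} = 7056$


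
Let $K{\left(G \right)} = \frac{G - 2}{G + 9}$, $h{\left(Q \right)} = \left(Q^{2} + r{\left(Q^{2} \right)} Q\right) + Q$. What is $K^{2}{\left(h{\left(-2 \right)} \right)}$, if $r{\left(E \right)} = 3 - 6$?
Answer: $\frac{36}{289} \approx 0.12457$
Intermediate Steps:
$r{\left(E \right)} = -3$ ($r{\left(E \right)} = 3 - 6 = -3$)
$h{\left(Q \right)} = Q^{2} - 2 Q$ ($h{\left(Q \right)} = \left(Q^{2} - 3 Q\right) + Q = Q^{2} - 2 Q$)
$K{\left(G \right)} = \frac{-2 + G}{9 + G}$
$K^{2}{\left(h{\left(-2 \right)} \right)} = \left(\frac{-2 - 2 \left(-2 - 2\right)}{9 - 2 \left(-2 - 2\right)}\right)^{2} = \left(\frac{-2 - -8}{9 - -8}\right)^{2} = \left(\frac{-2 + 8}{9 + 8}\right)^{2} = \left(\frac{1}{17} \cdot 6\right)^{2} = \left(\frac{6}{17}\right)^{2} = \frac{36}{289}$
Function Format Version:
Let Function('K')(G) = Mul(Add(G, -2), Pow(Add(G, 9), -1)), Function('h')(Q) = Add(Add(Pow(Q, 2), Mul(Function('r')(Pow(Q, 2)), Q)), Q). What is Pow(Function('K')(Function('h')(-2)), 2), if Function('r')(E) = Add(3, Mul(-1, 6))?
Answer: Rational(36, 289) ≈ 0.12457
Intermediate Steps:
Function('r')(E) = -3 (Function('r')(E) = Add(3, -6) = -3)
Function('h')(Q) = Add(Pow(Q, 2), Mul(-2, Q)) (Function('h')(Q) = Add(Add(Pow(Q, 2), Mul(-3, Q)), Q) = Add(Pow(Q, 2), Mul(-2, Q)))
Function('K')(G) = Mul(Pow(Add(9, G), -1), Add(-2, G)) (Function('K')(G) = Mul(Add(-2, G), Pow(Add(9, G), -1)) = Mul(Pow(Add(9, G), -1), Add(-2, G)))
Pow(Function('K')(Function('h')(-2)), 2) = Pow(Mul(Pow(Add(9, Mul(-2, Add(-2, -2))), -1), Add(-2, Mul(-2, Add(-2, -2)))), 2) = Pow(Mul(Pow(Add(9, Mul(-2, -4)), -1), Add(-2, Mul(-2, -4))), 2) = Pow(Mul(Pow(Add(9, 8), -1), Add(-2, 8)), 2) = Pow(Mul(Pow(17, -1), 6), 2) = Pow(Mul(Rational(1, 17), 6), 2) = Pow(Rational(6, 17), 2) = Rational(36, 289)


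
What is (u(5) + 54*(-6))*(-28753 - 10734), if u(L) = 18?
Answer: 12083022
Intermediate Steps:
(u(5) + 54*(-6))*(-28753 - 10734) = (18 + 54*(-6))*(-28753 - 10734) = (18 - 324)*(-39487) = -306*(-39487) = 12083022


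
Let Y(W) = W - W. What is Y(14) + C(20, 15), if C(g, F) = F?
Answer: 15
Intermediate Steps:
Y(W) = 0
Y(14) + C(20, 15) = 0 + 15 = 15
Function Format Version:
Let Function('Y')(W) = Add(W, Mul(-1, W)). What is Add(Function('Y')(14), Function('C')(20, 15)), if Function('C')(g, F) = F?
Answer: 15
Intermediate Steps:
Function('Y')(W) = 0
Add(Function('Y')(14), Function('C')(20, 15)) = Add(0, 15) = 15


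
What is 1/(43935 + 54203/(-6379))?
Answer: 6379/280207162 ≈ 2.2765e-5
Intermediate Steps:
1/(43935 + 54203/(-6379)) = 1/(43935 + 54203*(-1/6379)) = 1/(43935 - 54203/6379) = 1/(280207162/6379) = 6379/280207162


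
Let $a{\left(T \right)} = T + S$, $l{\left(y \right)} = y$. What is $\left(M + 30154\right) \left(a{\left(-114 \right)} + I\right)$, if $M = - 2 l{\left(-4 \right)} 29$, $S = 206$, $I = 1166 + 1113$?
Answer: $72045206$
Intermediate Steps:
$I = 2279$
$a{\left(T \right)} = 206 + T$ ($a{\left(T \right)} = T + 206 = 206 + T$)
$M = 232$ ($M = \left(-2\right) \left(-4\right) 29 = 8 \cdot 29 = 232$)
$\left(M + 30154\right) \left(a{\left(-114 \right)} + I\right) = \left(232 + 30154\right) \left(\left(206 - 114\right) + 2279\right) = 30386 \left(92 + 2279\right) = 30386 \cdot 2371 = 72045206$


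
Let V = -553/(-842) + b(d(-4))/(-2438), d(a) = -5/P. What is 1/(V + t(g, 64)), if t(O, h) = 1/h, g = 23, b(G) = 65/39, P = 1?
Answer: 98534208/66186509 ≈ 1.4887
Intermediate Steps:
d(a) = -5 (d(a) = -5/1 = -5*1 = -5)
b(G) = 5/3 (b(G) = 65*(1/39) = 5/3)
V = 1010108/1539597 (V = -553/(-842) + (5/3)/(-2438) = -553*(-1/842) + (5/3)*(-1/2438) = 553/842 - 5/7314 = 1010108/1539597 ≈ 0.65609)
1/(V + t(g, 64)) = 1/(1010108/1539597 + 1/64) = 1/(66186509/98534208) = 98534208/66186509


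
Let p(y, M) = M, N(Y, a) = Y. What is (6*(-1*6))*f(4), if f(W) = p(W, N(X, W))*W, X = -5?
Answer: 720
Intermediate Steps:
f(W) = -5*W
(6*(-1*6))*f(4) = (6*(-1*6))*(-5*4) = (6*(-6))*(-20) = -36*(-20) = 720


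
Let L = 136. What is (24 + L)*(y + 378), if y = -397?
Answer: -3040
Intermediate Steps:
(24 + L)*(y + 378) = (24 + 136)*(-397 + 378) = 160*(-19) = -3040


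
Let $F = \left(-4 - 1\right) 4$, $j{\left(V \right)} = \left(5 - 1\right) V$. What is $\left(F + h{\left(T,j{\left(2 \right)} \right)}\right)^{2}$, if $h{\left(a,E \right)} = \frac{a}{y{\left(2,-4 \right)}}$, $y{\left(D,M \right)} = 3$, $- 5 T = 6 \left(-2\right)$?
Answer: $\frac{9216}{25} \approx 368.64$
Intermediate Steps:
$T = \frac{12}{5}$ ($T = - \frac{6 \left(-2\right)}{5} = \left(- \frac{1}{5}\right) \left(-12\right) = \frac{12}{5} \approx 2.4$)
$j{\left(V \right)} = 4 V$
$h{\left(a,E \right)} = \frac{a}{3}$
$F = -20$ ($F = \left(-5\right) 4 = -20$)
$\left(F + h{\left(T,j{\left(2 \right)} \right)}\right)^{2} = \left(-20 + \frac{1}{3} \cdot \frac{12}{5}\right)^{2} = \left(-20 + \frac{4}{5}\right)^{2} = \left(- \frac{96}{5}\right)^{2} = \frac{9216}{25}$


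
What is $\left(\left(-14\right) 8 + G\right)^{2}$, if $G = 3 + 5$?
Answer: $10816$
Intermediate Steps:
$G = 8$
$\left(\left(-14\right) 8 + G\right)^{2} = \left(\left(-14\right) 8 + 8\right)^{2} = \left(-112 + 8\right)^{2} = \left(-104\right)^{2} = 10816$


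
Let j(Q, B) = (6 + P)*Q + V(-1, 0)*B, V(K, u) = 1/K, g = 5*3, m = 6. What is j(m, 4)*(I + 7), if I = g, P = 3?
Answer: 1100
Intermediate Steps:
g = 15
I = 15
j(Q, B) = -B + 9*Q (j(Q, B) = (6 + 3)*Q + B/(-1) = 9*Q - B = -B + 9*Q)
j(m, 4)*(I + 7) = (-1*4 + 9*6)*(15 + 7) = (-4 + 54)*22 = 50*22 = 1100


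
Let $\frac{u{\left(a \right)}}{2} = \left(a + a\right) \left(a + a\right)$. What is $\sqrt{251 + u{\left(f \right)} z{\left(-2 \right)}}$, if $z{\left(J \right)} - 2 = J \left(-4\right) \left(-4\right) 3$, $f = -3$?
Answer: $7 i \sqrt{133} \approx 80.728 i$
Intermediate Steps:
$u{\left(a \right)} = 8 a^{2}$ ($u{\left(a \right)} = 2 \left(a + a\right) \left(a + a\right) = 2 \cdot 2 a 2 a = 2 \cdot 4 a^{2} = 8 a^{2}$)
$z{\left(J \right)} = 2 + 48 J$ ($z{\left(J \right)} = 2 + J \left(-4\right) \left(-4\right) 3 = 2 + - 4 J \left(-4\right) 3 = 2 + 16 J 3 = 2 + 48 J$)
$\sqrt{251 + u{\left(f \right)} z{\left(-2 \right)}} = \sqrt{251 + 8 \left(-3\right)^{2} \left(2 + 48 \left(-2\right)\right)} = \sqrt{251 + 8 \cdot 9 \left(2 - 96\right)} = \sqrt{251 + 72 \left(-94\right)} = \sqrt{251 - 6768} = \sqrt{-6517} = 7 i \sqrt{133}$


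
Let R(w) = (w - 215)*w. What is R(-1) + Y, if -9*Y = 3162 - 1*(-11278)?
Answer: -12496/9 ≈ -1388.4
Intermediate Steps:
R(w) = w*(-215 + w) (R(w) = (-215 + w)*w = w*(-215 + w))
Y = -14440/9 (Y = -(3162 - 1*(-11278))/9 = -(3162 + 11278)/9 = -1/9*14440 = -14440/9 ≈ -1604.4)
R(-1) + Y = -(-215 - 1) - 14440/9 = -1*(-216) - 14440/9 = 216 - 14440/9 = -12496/9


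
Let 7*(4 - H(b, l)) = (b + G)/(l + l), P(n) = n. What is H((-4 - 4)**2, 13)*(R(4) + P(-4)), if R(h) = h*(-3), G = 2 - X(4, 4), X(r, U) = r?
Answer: -5328/91 ≈ -58.549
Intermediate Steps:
G = -2 (G = 2 - 1*4 = 2 - 4 = -2)
R(h) = -3*h
H(b, l) = 4 - (-2 + b)/(14*l) (H(b, l) = 4 - (b - 2)/(7*(l + l)) = 4 - (-2 + b)/(7*(2*l)) = 4 - (-2 + b)*1/(2*l)/7 = 4 - (-2 + b)/(14*l))
H((-4 - 4)**2, 13)*(R(4) + P(-4)) = ((1/14)*(2 - (-4 - 4)**2 + 56*13)/13)*(-3*4 - 4) = ((1/14)*(1/13)*(2 - 1*(-8)**2 + 728))*(-12 - 4) = ((1/14)*(1/13)*(2 - 1*64 + 728))*(-16) = ((1/14)*(1/13)*(2 - 64 + 728))*(-16) = ((1/14)*(1/13)*666)*(-16) = (333/91)*(-16) = -5328/91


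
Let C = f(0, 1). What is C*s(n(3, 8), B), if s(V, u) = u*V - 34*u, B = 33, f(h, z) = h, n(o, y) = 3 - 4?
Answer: 0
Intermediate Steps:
n(o, y) = -1
C = 0
s(V, u) = -34*u + V*u (s(V, u) = V*u - 34*u = -34*u + V*u)
C*s(n(3, 8), B) = 0*(33*(-34 - 1)) = 0*(33*(-35)) = 0*(-1155) = 0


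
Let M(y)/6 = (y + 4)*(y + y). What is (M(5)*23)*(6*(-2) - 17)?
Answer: -360180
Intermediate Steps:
M(y) = 12*y*(4 + y) (M(y) = 6*((y + 4)*(y + y)) = 6*((4 + y)*(2*y)) = 6*(2*y*(4 + y)) = 12*y*(4 + y))
(M(5)*23)*(6*(-2) - 17) = ((12*5*(4 + 5))*23)*(6*(-2) - 17) = ((12*5*9)*23)*(-12 - 17) = (540*23)*(-29) = 12420*(-29) = -360180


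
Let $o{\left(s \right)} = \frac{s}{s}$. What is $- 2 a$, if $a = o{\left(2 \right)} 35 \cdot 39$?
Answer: $-2730$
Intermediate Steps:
$o{\left(s \right)} = 1$
$a = 1365$ ($a = 1 \cdot 35 \cdot 39 = 35 \cdot 39 = 1365$)
$- 2 a = \left(-2\right) 1365 = -2730$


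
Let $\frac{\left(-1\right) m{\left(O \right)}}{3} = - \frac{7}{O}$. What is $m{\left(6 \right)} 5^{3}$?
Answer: $\frac{875}{2} \approx 437.5$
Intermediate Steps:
$m{\left(O \right)} = \frac{21}{O}$ ($m{\left(O \right)} = - 3 \left(- \frac{7}{O}\right) = \frac{21}{O}$)
$m{\left(6 \right)} 5^{3} = \frac{21}{6} \cdot 5^{3} = 21 \cdot \frac{1}{6} \cdot 125 = \frac{7}{2} \cdot 125 = \frac{875}{2}$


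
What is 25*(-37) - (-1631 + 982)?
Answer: -276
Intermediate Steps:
25*(-37) - (-1631 + 982) = -925 - 1*(-649) = -925 + 649 = -276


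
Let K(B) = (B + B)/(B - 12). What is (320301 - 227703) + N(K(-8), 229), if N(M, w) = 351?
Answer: 92949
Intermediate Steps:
K(B) = 2*B/(-12 + B) (K(B) = (2*B)/(-12 + B) = 2*B/(-12 + B))
(320301 - 227703) + N(K(-8), 229) = (320301 - 227703) + 351 = 92598 + 351 = 92949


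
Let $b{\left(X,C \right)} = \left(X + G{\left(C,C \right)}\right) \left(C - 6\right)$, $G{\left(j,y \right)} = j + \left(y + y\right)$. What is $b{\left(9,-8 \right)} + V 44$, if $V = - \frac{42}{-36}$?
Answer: $\frac{784}{3} \approx 261.33$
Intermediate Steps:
$G{\left(j,y \right)} = j + 2 y$
$V = \frac{7}{6}$ ($V = \left(-42\right) \left(- \frac{1}{36}\right) = \frac{7}{6} \approx 1.1667$)
$b{\left(X,C \right)} = \left(-6 + C\right) \left(X + 3 C\right)$ ($b{\left(X,C \right)} = \left(X + \left(C + 2 C\right)\right) \left(C - 6\right) = \left(X + 3 C\right) \left(-6 + C\right) = \left(-6 + C\right) \left(X + 3 C\right)$)
$b{\left(9,-8 \right)} + V 44 = \left(\left(-18\right) \left(-8\right) - 54 + 3 \left(-8\right)^{2} - 72\right) + \frac{7}{6} \cdot 44 = \left(144 - 54 + 3 \cdot 64 - 72\right) + \frac{154}{3} = \left(144 - 54 + 192 - 72\right) + \frac{154}{3} = 210 + \frac{154}{3} = \frac{784}{3}$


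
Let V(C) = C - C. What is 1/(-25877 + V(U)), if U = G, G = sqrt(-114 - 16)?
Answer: -1/25877 ≈ -3.8644e-5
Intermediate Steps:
G = I*sqrt(130) (G = sqrt(-130) = I*sqrt(130) ≈ 11.402*I)
U = I*sqrt(130) ≈ 11.402*I
V(C) = 0
1/(-25877 + V(U)) = 1/(-25877 + 0) = 1/(-25877) = -1/25877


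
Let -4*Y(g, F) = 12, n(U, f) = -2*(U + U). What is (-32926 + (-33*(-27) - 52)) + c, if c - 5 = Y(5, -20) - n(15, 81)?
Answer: -32025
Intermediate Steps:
n(U, f) = -4*U
Y(g, F) = -3 (Y(g, F) = -1/4*12 = -3)
c = 62 (c = 5 + (-3 - (-4)*15) = 5 + (-3 - 1*(-60)) = 5 + (-3 + 60) = 5 + 57 = 62)
(-32926 + (-33*(-27) - 52)) + c = (-32926 + (-33*(-27) - 52)) + 62 = (-32926 + (891 - 52)) + 62 = (-32926 + 839) + 62 = -32087 + 62 = -32025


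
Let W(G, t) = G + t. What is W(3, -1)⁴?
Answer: 16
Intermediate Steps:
W(3, -1)⁴ = (3 - 1)⁴ = 2⁴ = 16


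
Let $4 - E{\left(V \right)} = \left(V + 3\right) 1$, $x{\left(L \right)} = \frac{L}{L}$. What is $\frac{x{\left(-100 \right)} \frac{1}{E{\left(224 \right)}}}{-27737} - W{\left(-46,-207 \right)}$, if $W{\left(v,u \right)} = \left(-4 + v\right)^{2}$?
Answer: $- \frac{15463377499}{6185351} \approx -2500.0$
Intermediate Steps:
$x{\left(L \right)} = 1$
$E{\left(V \right)} = 1 - V$ ($E{\left(V \right)} = 4 - \left(V + 3\right) 1 = 4 - \left(3 + V\right) 1 = 4 - \left(3 + V\right) = 1 - V$)
$\frac{x{\left(-100 \right)} \frac{1}{E{\left(224 \right)}}}{-27737} - W{\left(-46,-207 \right)} = \frac{1 \frac{1}{1 - 224}}{-27737} - \left(-4 - 46\right)^{2} = 1 \frac{1}{1 - 224} \left(- \frac{1}{27737}\right) - \left(-50\right)^{2} = 1 \frac{1}{-223} \left(- \frac{1}{27737}\right) - 2500 = 1 \left(- \frac{1}{223}\right) \left(- \frac{1}{27737}\right) - 2500 = \left(- \frac{1}{223}\right) \left(- \frac{1}{27737}\right) - 2500 = \frac{1}{6185351} - 2500 = - \frac{15463377499}{6185351}$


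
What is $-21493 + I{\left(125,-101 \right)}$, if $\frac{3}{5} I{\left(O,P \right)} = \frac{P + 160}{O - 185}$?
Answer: $- \frac{773807}{36} \approx -21495.0$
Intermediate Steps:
$I{\left(O,P \right)} = \frac{5 \left(160 + P\right)}{3 \left(-185 + O\right)}$ ($I{\left(O,P \right)} = \frac{5 \frac{P + 160}{O - 185}}{3} = \frac{5 \frac{160 + P}{-185 + O}}{3} = \frac{5 \left(160 + P\right)}{3 \left(-185 + O\right)}$)
$-21493 + I{\left(125,-101 \right)} = -21493 + \frac{5 \left(160 - 101\right)}{3 \left(-185 + 125\right)} = -21493 + \frac{5}{3} \frac{1}{-60} \cdot 59 = -21493 + \frac{5}{3} \left(- \frac{1}{60}\right) 59 = -21493 - \frac{59}{36} = - \frac{773807}{36}$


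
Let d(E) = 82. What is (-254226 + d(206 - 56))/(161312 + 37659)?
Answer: -254144/198971 ≈ -1.2773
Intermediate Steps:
(-254226 + d(206 - 56))/(161312 + 37659) = (-254226 + 82)/(161312 + 37659) = -254144/198971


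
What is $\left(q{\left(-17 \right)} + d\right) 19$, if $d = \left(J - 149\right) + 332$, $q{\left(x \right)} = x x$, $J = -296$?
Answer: $3344$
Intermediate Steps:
$q{\left(x \right)} = x^{2}$
$d = -113$ ($d = \left(-296 - 149\right) + 332 = -445 + 332 = -113$)
$\left(q{\left(-17 \right)} + d\right) 19 = \left(\left(-17\right)^{2} - 113\right) 19 = \left(289 - 113\right) 19 = 176 \cdot 19 = 3344$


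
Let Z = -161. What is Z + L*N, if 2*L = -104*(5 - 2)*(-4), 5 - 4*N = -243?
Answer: 38527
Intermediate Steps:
N = 62 (N = 5/4 - ¼*(-243) = 5/4 + 243/4 = 62)
L = 624 (L = (-104*(5 - 2)*(-4))/2 = (-312*(-4))/2 = (-104*(-12))/2 = (½)*1248 = 624)
Z + L*N = -161 + 624*62 = -161 + 38688 = 38527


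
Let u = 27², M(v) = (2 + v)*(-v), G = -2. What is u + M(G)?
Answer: 729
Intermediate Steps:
M(v) = -v*(2 + v)
u = 729
u + M(G) = 729 - 1*(-2)*(2 - 2) = 729 - 1*(-2)*0 = 729 + 0 = 729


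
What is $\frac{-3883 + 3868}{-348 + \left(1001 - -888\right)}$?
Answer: $- \frac{15}{1541} \approx -0.0097339$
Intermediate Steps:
$\frac{-3883 + 3868}{-348 + \left(1001 - -888\right)} = - \frac{15}{-348 + \left(1001 + 888\right)} = - \frac{15}{-348 + 1889} = - \frac{15}{1541}$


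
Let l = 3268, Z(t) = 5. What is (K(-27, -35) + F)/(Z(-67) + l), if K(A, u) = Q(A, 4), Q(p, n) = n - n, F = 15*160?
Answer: 800/1091 ≈ 0.73327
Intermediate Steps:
F = 2400
Q(p, n) = 0
K(A, u) = 0
(K(-27, -35) + F)/(Z(-67) + l) = (0 + 2400)/(5 + 3268) = 2400/3273 = 2400*(1/3273) = 800/1091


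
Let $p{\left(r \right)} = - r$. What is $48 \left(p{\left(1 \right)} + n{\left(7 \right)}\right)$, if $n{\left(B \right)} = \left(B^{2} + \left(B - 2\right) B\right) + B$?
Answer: $4320$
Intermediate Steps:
$n{\left(B \right)} = B + B^{2} + B \left(-2 + B\right)$ ($n{\left(B \right)} = \left(B^{2} + \left(-2 + B\right) B\right) + B = \left(B^{2} + B \left(-2 + B\right)\right) + B = B + B^{2} + B \left(-2 + B\right)$)
$48 \left(p{\left(1 \right)} + n{\left(7 \right)}\right) = 48 \left(\left(-1\right) 1 + 7 \left(-1 + 2 \cdot 7\right)\right) = 48 \left(-1 + 7 \left(-1 + 14\right)\right) = 48 \left(-1 + 7 \cdot 13\right) = 48 \left(-1 + 91\right) = 48 \cdot 90 = 4320$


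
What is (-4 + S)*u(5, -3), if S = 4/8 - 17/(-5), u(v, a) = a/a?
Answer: -1/10 ≈ -0.10000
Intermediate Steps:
u(v, a) = 1
S = 39/10 (S = 4*(1/8) - 17*(-1/5) = 1/2 + 17/5 = 39/10 ≈ 3.9000)
(-4 + S)*u(5, -3) = (-4 + 39/10)*1 = -1/10*1 = -1/10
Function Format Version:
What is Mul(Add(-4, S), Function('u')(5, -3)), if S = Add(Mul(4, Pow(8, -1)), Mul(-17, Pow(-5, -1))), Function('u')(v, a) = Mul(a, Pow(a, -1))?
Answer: Rational(-1, 10) ≈ -0.10000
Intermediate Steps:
Function('u')(v, a) = 1
S = Rational(39, 10) (S = Add(Mul(4, Rational(1, 8)), Mul(-17, Rational(-1, 5))) = Add(Rational(1, 2), Rational(17, 5)) = Rational(39, 10) ≈ 3.9000)
Mul(Add(-4, S), Function('u')(5, -3)) = Mul(Add(-4, Rational(39, 10)), 1) = Mul(Rational(-1, 10), 1) = Rational(-1, 10)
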